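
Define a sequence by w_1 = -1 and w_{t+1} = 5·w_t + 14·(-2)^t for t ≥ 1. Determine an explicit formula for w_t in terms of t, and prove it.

w_t = (-2)^(t + 1) - 5^t

Computing the first terms: w_1 = -1, w_2 = -33, w_3 = -109. This suggests w_t = (-2)^(t + 1) - 5^t.
Base step (t = 1): the formula gives -1 = -1 = w_1.
Inductive step: assume the claim holds for t = i, so w_i = (-2)^(i + 1) - 5^i.
Then w_{i+1} = 5·w_i + 14·(-2)^i = 5·((-2)^(i + 1) - 5^i) + 14·(-2)^i = (-2)^(i + 2) - 5^(i + 1) = (-2)^((i+1) + 1) - 5^(i+1),
which is the claimed formula at t = i+1.
By induction, the statement is established for all t ≥ 1.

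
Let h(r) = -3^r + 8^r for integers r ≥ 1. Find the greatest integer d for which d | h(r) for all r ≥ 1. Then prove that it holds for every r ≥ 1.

Computing the first values: h(1) = 5 and h(2) = 55; gcd(5, 55) = 5, so d ≤ 5.
We prove 5 | -3^r + 8^r for all r ≥ 1 by induction on r.
When r = 1: h(1) = 5 = 5·(1), so 5 | h(1).
Inductive step: suppose the statement holds for some p ≥ 1, i.e. 5 | h(p). Then
8^{p+1} − 3^{p+1} = 8·8^p − 3·3^p = 8·(8^p − 3^p) + (5)·3^p. The first term is divisible by 5 by the inductive hypothesis, and the second term (5)·3^p is divisible by 5 since 5 | 5. Hence 5 | h(p+1).
This completes the induction.
Therefore the largest such d is 5.

d = 5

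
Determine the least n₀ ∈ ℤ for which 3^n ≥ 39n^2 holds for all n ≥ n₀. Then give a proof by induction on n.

At n = 6: 729 < 1404, so the inequality fails and n₀ ≥ 7. We prove 3^n ≥ 39n^2 for all n ≥ 7.
Base case (n = 7): 3^n = 2187 and 39n^2 = 1911, so 2187 ≥ 1911.
For the inductive step, assume it holds for an arbitrary k ≥ 7, so 3^k ≥ 39k^2.
Then 3^(k + 1) = 3·(3^k) ≥ 3·(39k^2).
Also, for k ≥ 7 we have 3·(39k^2) ≥ 39(k+1)^2, since 3 ≥ (1 + 1/k)^2 for all k ≥ 7.
Combining, 3^(k + 1) ≥ 39(k+1)^2.
By the principle of mathematical induction, the result holds for all n ≥ 7.
Hence the smallest such n₀ is 7.

n₀ = 7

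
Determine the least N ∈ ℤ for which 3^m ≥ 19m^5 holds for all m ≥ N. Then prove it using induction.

N = 16

At m = 15: 14348907 < 14428125, so the inequality fails and N ≥ 16. We prove 3^m ≥ 19m^5 for all m ≥ 16.
For the base case m = 16: 3^m = 43046721 and 19m^5 = 19922944, so 43046721 ≥ 19922944.
Inductive step: assume the claim holds for m = p, so 3^p ≥ 19p^5.
Then 3^(p + 1) = 3·(3^p) ≥ 3·(19p^5).
Also, for p ≥ 16 we have 3·(19p^5) ≥ 19(p+1)^5, since 3 ≥ (1 + 1/p)^5 for all p ≥ 16.
Combining, 3^(p + 1) ≥ 19(p+1)^5.
By the principle of mathematical induction, the result holds for all m ≥ 16.
Hence the smallest such N is 16.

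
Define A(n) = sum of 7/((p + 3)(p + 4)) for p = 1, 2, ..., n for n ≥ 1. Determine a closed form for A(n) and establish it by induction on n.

A(n) = 7n/(4(n + 4))

We claim A(n) = 7n/(4(n + 4)) for all n ≥ 1.
When n = 1: A(1) = 7/20, and the closed form gives 7/20. They agree.
Inductive step: suppose the statement holds for some p ≥ 1, so A(p) = 7p/(4(p + 4)).
Then A(p+1) = A(p) + (7/((p + 4)(p + 5))) = (7p/(4(p + 4))) + (7/((p + 4)(p + 5))).
Simplifying, A(p+1) = 7(p + 1)/(4(p + 5)) = 7(p+1)/(4((p+1) + 4)),
which is the closed form with n = p+1.
By the principle of mathematical induction, the result holds for all n ≥ 1.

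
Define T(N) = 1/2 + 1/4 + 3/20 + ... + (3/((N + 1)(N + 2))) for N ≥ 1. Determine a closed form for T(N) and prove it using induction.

We claim T(N) = 3N/(2(N + 2)) for all N ≥ 1.
Base step (N = 1): T(1) = 1/2, and the closed form gives 1/2. They agree.
Suppose the result is true for N = r, so T(r) = 3r/(2(r + 2)).
Then T(r+1) = T(r) + (3/((r + 2)(r + 3))) = (3r/(2(r + 2))) + (3/((r + 2)(r + 3))).
Simplifying, T(r+1) = 3(r + 1)/(2(r + 3)) = 3(r+1)/(2((r+1) + 2)),
which is the closed form with N = r+1.
This completes the induction.

T(N) = 3N/(2(N + 2))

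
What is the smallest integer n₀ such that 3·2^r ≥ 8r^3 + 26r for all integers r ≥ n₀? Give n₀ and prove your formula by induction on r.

n₀ = 13

At r = 12: 12288 < 14136, so the inequality fails and n₀ ≥ 13. We prove 3·2^r ≥ 8r^3 + 26r for all r ≥ 13.
Base step (r = 13): 3·2^r = 24576 and 8r^3 + 26r = 17914, so 24576 ≥ 17914.
Inductive step: assume the claim holds for r = p, so 3·2^p ≥ 8p^3 + 26p.
Then 3·2^(p + 1) = 2·(3·2^p) ≥ 2·(8p^3 + 26p).
Also, for p ≥ 13 we have 2·(8p^3 + 26p) ≥ 8(p+1)^3 + 26(p+1), since 2·(8p^3 + 26p) − (8(p+1)^3 + 26(p+1)) = 8p^3 - 24p^2 + 2p - 34, which is nonnegative for all p ≥ 13.
Combining, 3·2^(p + 1) ≥ 8(p+1)^3 + 26(p+1).
Hence, by induction on r, the claim holds for every r ≥ 13.
Hence the smallest such n₀ is 13.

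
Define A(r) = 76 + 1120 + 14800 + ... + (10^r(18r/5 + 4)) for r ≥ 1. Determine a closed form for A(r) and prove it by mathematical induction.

A(r) = 4·10^r(r + 1) - 4

We claim A(r) = 4·10^r(r + 1) - 4 for all r ≥ 1.
Base case (r = 1): A(1) = 76, and the closed form gives 76. They agree.
Suppose the result is true for r = m, so A(m) = 4·10^m(m + 1) - 4.
Then A(m+1) = A(m) + (10^m(36m + 76)) = (4·10^m(m + 1) - 4) + (10^m(36m + 76)).
Simplifying, A(m+1) = 40·10^m·m + 80·10^m - 4 = 4·10^(m+1)((m+1) + 1) - 4,
which is the closed form with r = m+1.
By the principle of mathematical induction, the result holds for all r ≥ 1.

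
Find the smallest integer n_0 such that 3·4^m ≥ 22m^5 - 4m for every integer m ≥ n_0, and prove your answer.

n_0 = 10

At m = 9: 786432 < 1299042, so the inequality fails and n_0 ≥ 10. We prove 3·4^m ≥ 22m^5 - 4m for all m ≥ 10.
For the base case m = 10: 3·4^m = 3145728 and 22m^5 - 4m = 2199960, so 3145728 ≥ 2199960.
Suppose the result is true for m = p, so 3·4^p ≥ 22p^5 - 4p.
Then 3·4^(p + 1) = 4·(3·4^p) ≥ 4·(22p^5 - 4p).
Also, for p ≥ 10 we have 4·(22p^5 - 4p) ≥ 22(p+1)^5 - 4(p+1), since 4·(22p^5 - 4p) − (22(p+1)^5 - 4(p+1)) = 66p^5 - 110p^4 - 220p^3 - 220p^2 - 122p - 18, which is nonnegative for all p ≥ 10.
Combining, 3·4^(p + 1) ≥ 22(p+1)^5 - 4(p+1).
By the principle of mathematical induction, the result holds for all m ≥ 10.
Hence the smallest such n_0 is 10.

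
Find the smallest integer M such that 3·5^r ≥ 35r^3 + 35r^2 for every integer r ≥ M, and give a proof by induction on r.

M = 5

At r = 4: 1875 < 2800, so the inequality fails and M ≥ 5. We prove 3·5^r ≥ 35r^3 + 35r^2 for all r ≥ 5.
For the base case r = 5: 3·5^r = 9375 and 35r^3 + 35r^2 = 5250, so 9375 ≥ 5250.
Inductive step: suppose the statement holds for some p ≥ 5, so 3·5^p ≥ 35p^3 + 35p^2.
Then 3·5^(p + 1) = 5·(3·5^p) ≥ 5·(35p^3 + 35p^2).
Also, for p ≥ 5 we have 5·(35p^3 + 35p^2) ≥ 35(p+1)^3 + 35(p+1)^2, since 5·(35p^3 + 35p^2) − (35(p+1)^3 + 35(p+1)^2) = 140p^3 + 35p^2 - 175p - 70, which is nonnegative for all p ≥ 5.
Combining, 3·5^(p + 1) ≥ 35(p+1)^3 + 35(p+1)^2.
By induction, the statement is established for all r ≥ 5.
Hence the smallest such M is 5.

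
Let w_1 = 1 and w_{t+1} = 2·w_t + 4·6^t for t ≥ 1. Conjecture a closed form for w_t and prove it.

Computing the first terms: w_1 = 1, w_2 = 26, w_3 = 196. This suggests w_t = -5·2^(t - 1) + 6^t.
Base case (t = 1): the formula gives 1 = 1 = w_1.
Suppose the result is true for t = r, so w_r = -5·2^(r - 1) + 6^r.
Then w_{r+1} = 2·w_r + 4·6^r = 2·(-5·2^(r - 1) + 6^r) + 4·6^r = -5·2^r + 6^(r + 1) = -5·2^((r+1) - 1) + 6^(r+1),
which is the claimed formula at t = r+1.
This completes the induction.

w_t = -5·2^(t - 1) + 6^t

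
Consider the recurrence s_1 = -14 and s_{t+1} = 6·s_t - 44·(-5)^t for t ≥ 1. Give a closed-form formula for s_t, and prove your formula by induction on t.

Computing the first terms: s_1 = -14, s_2 = 136, s_3 = -284. This suggests s_t = 4(-5)^t + 6^t.
Base case (t = 1): the formula gives -14 = -14 = s_1.
Inductive step: assume the claim holds for t = p, so s_p = 4(-5)^p + 6^p.
Then s_{p+1} = 6·s_p - 44·(-5)^p = 6·(4(-5)^p + 6^p) - 44·(-5)^p = 4(-5)^(p + 1) + 6^(p + 1),
which is the claimed formula at t = p+1.
Hence, by induction on t, the claim holds for every t ≥ 1.

s_t = 4(-5)^t + 6^t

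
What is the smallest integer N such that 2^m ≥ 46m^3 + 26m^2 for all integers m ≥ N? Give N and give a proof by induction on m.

N = 19

At m = 18: 262144 < 276696, so the inequality fails and N ≥ 19. We prove 2^m ≥ 46m^3 + 26m^2 for all m ≥ 19.
Base case (m = 19): 2^m = 524288 and 46m^3 + 26m^2 = 324900, so 524288 ≥ 324900.
For the inductive step, assume it holds for an arbitrary k ≥ 19, so 2^k ≥ 46k^3 + 26k^2.
Then 2^(k + 1) = 2·(2^k) ≥ 2·(46k^3 + 26k^2).
Also, for k ≥ 19 we have 2·(46k^3 + 26k^2) ≥ 46(k+1)^3 + 26(k+1)^2, since 2·(46k^3 + 26k^2) − (46(k+1)^3 + 26(k+1)^2) = 46k^3 - 112k^2 - 190k - 72, which is nonnegative for all k ≥ 19.
Combining, 2^(k + 1) ≥ 46(k+1)^3 + 26(k+1)^2.
By induction, the statement is established for all m ≥ 19.
Hence the smallest such N is 19.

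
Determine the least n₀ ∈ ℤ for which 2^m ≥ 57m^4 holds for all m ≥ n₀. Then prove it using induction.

At m = 24: 16777216 < 18911232, so the inequality fails and n₀ ≥ 25. We prove 2^m ≥ 57m^4 for all m ≥ 25.
Base step (m = 25): 2^m = 33554432 and 57m^4 = 22265625, so 33554432 ≥ 22265625.
Suppose the result is true for m = j, so 2^j ≥ 57j^4.
Then 2^(j + 1) = 2·(2^j) ≥ 2·(57j^4).
Also, for j ≥ 25 we have 2·(57j^4) ≥ 57(j+1)^4, since 2 ≥ (1 + 1/j)^4 for all j ≥ 25.
Combining, 2^(j + 1) ≥ 57(j+1)^4.
This completes the induction.
Hence the smallest such n₀ is 25.

n₀ = 25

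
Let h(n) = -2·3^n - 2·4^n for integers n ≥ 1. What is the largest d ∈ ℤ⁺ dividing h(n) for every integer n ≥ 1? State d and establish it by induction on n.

Computing the first values: h(1) = -14 and h(2) = -50; gcd(-14, -50) = 2, so d ≤ 2.
We prove 2 | -2·3^n - 2·4^n for all n ≥ 1 by induction on n.
When n = 1: h(1) = -14 = 2·(-7), so 2 | h(1).
Inductive step: assume the claim holds for n = i, i.e. 2 | h(i). Then
h(i+1) − 4·h(i) = (-2·3^(i+1) - 2·4^(i+1)) − 4·(-2·3^i - 2·4^i) = (-2)·3^i·(3 − 4) = (2)·3^i. Since 2 | h(i) by the inductive hypothesis, 2 | 4·h(i); and 2 | 2 since 2 = 2·1. Therefore 2 | h(i+1).
This completes the induction.
Therefore the largest such d is 2.

d = 2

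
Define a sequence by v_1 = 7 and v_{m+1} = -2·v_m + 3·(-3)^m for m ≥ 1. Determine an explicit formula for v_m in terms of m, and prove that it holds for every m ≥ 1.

v_m = (-2)^m + (-3)^(m + 1)

Computing the first terms: v_1 = 7, v_2 = -23, v_3 = 73. This suggests v_m = (-2)^m + (-3)^(m + 1).
Base case (m = 1): the formula gives 7 = 7 = v_1.
For the inductive step, assume it holds for an arbitrary r ≥ 1, so v_r = (-2)^r + (-3)^(r + 1).
Then v_{r+1} = -2·v_r + 3·(-3)^r = -2·((-2)^r + (-3)^(r + 1)) + 3·(-3)^r = (-2)^(r + 1) + (-3)^(r + 2) = (-2)^(r+1) + (-3)^((r+1) + 1),
which is the claimed formula at m = r+1.
By the principle of mathematical induction, the result holds for all m ≥ 1.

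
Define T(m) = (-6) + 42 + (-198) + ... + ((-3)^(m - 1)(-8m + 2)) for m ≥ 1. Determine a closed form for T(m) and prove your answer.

T(m) = 2(-3)^m·m

We claim T(m) = 2(-3)^m·m for all m ≥ 1.
When m = 1: T(1) = -6, and the closed form gives -6. They agree.
Inductive step: assume the claim holds for m = i, so T(i) = 2(-3)^i·i.
Then T(i+1) = T(i) + ((-3)^i(-8i - 6)) = (2(-3)^i·i) + ((-3)^i(-8i - 6)).
Simplifying, T(i+1) = (-3)^(i + 1)(2i + 2) = 2(-3)^(i+1)·(i+1),
which is the closed form with m = i+1.
By induction, the statement is established for all m ≥ 1.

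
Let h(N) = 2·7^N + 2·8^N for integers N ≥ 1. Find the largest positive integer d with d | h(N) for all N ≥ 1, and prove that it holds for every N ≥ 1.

d = 2

Computing the first values: h(1) = 30 and h(2) = 226; gcd(30, 226) = 2, so d ≤ 2.
We prove 2 | 2·7^N + 2·8^N for all N ≥ 1 by induction on N.
Base case (N = 1): h(1) = 30 = 2·(15), so 2 | h(1).
Suppose the result is true for N = m, i.e. 2 | h(m). Then
h(m+1) − 8·h(m) = (2·7^(m+1) + 2·8^(m+1)) − 8·(2·7^m + 2·8^m) = (2)·7^m·(7 − 8) = (-2)·7^m. Since 2 | h(m) by the inductive hypothesis, 2 | 8·h(m); and 2 | -2 since -2 = 2·-1. Therefore 2 | h(m+1).
This completes the induction.
Therefore the largest such d is 2.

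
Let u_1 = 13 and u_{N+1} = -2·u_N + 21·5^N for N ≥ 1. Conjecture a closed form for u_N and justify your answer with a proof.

u_N = (-2)^N + 3·5^N

Computing the first terms: u_1 = 13, u_2 = 79, u_3 = 367. This suggests u_N = (-2)^N + 3·5^N.
For the base case N = 1: the formula gives 13 = 13 = u_1.
Suppose the result is true for N = m, so u_m = (-2)^m + 3·5^m.
Then u_{m+1} = -2·u_m + 21·5^m = -2·((-2)^m + 3·5^m) + 21·5^m = (-2)^(m + 1) + 3·5^(m + 1),
which is the claimed formula at N = m+1.
Hence, by induction on N, the claim holds for every N ≥ 1.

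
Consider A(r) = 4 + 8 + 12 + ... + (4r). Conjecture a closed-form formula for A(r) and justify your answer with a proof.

We claim A(r) = 2r(r + 1) for all r ≥ 1.
Base case (r = 1): A(1) = 4, and the closed form gives 4. They agree.
Suppose the result is true for r = j, so A(j) = 2j(j + 1).
Then A(j+1) = A(j) + (4j + 4) = (2j(j + 1)) + (4j + 4).
Simplifying, A(j+1) = 2(j + 1)(j + 2) = 2(j+1)((j+1) + 1),
which is the closed form with r = j+1.
By the principle of mathematical induction, the result holds for all r ≥ 1.

A(r) = 2r(r + 1)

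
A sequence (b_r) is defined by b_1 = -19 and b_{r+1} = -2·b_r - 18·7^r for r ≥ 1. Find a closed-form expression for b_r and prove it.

b_r = -5(-2)^(r - 1) - 2·7^r

Computing the first terms: b_1 = -19, b_2 = -88, b_3 = -706. This suggests b_r = -5(-2)^(r - 1) - 2·7^r.
When r = 1: the formula gives -19 = -19 = b_1.
Inductive step: assume the claim holds for r = p, so b_p = -5(-2)^(p - 1) - 2·7^p.
Then b_{p+1} = -2·b_p - 18·7^p = -2·(-5(-2)^(p - 1) - 2·7^p) - 18·7^p = -5(-2)^p - 2·7^(p + 1) = -5(-2)^((p+1) - 1) - 2·7^(p+1),
which is the claimed formula at r = p+1.
By the principle of mathematical induction, the result holds for all r ≥ 1.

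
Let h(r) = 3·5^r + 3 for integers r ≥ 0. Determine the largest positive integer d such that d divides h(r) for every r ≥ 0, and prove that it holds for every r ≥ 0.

d = 6

Computing the first values: h(0) = 6 and h(1) = 18; gcd(6, 18) = 6, so d ≤ 6.
We prove 6 | 3·5^r + 3 for all r ≥ 0 by induction on r.
Base step (r = 0): h(0) = 6 = 6·(1), so 6 | h(0).
Inductive step: suppose the statement holds for some j ≥ 0, i.e. 6 | h(j). Then
h(j+1) = 3·5^(j+1) + 3 = 5·(3·5^j + 3) - 12 = 5·h(j) - 12. The first term is divisible by 6 by the inductive hypothesis, and -12 is divisible by 6. Hence 6 | h(j+1).
This completes the induction.
Therefore the largest such d is 6.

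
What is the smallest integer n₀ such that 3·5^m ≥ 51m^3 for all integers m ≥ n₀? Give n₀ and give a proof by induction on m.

n₀ = 5

At m = 4: 1875 < 3264, so the inequality fails and n₀ ≥ 5. We prove 3·5^m ≥ 51m^3 for all m ≥ 5.
For the base case m = 5: 3·5^m = 9375 and 51m^3 = 6375, so 9375 ≥ 6375.
For the inductive step, assume it holds for an arbitrary j ≥ 5, so 3·5^j ≥ 51j^3.
Then 3·5^(j + 1) = 5·(3·5^j) ≥ 5·(51j^3).
Also, for j ≥ 5 we have 5·(51j^3) ≥ 51(j+1)^3, since 5 ≥ (1 + 1/j)^3 for all j ≥ 5.
Combining, 3·5^(j + 1) ≥ 51(j+1)^3.
This completes the induction.
Hence the smallest such n₀ is 5.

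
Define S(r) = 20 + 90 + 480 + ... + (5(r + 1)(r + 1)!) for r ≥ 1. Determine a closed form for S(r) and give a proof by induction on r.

We claim S(r) = 5(r + 2)! - 10 for all r ≥ 1.
Base step (r = 1): S(1) = 20, and the closed form gives 20. They agree.
Inductive step: assume the claim holds for r = m, so S(m) = 5(m + 2)! - 10.
Then S(m+1) = S(m) + (5(m + 2)(m + 2)!) = (5(m + 2)! - 10) + (5(m + 2)(m + 2)!).
Simplifying, S(m+1) = 5((m+1) + 2)! - 10,
which is the closed form with r = m+1.
This completes the induction.

S(r) = 5(r + 2)! - 10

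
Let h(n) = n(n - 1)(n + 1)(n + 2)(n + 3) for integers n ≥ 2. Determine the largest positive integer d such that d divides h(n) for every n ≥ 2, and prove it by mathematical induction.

d = 120

Computing the first values: h(2) = 120 and h(3) = 720; gcd(120, 720) = 120, so d ≤ 120.
We prove 120 | n(n - 1)(n + 1)(n + 2)(n + 3) for all n ≥ 2 by induction on n.
Base step (n = 2): h(2) = 120 = 120·(1), so 120 | h(2).
Suppose the result is true for n = i, i.e. 120 | h(i). Then
h(i+1) − h(i) = i·(i+1)·(i+2)·(i+3)·(i+4) − (i-1)·i·(i+1)·(i+2)·(i+3) = i·(i+1)·(i+2)·(i+3)·[(i+4) − (i-1)] = 5·i·(i+1)·(i+2)·(i+3). The product of 4 consecutive integers is divisible by (4)! = 24, so h(i+1) − h(i) is divisible by 5·24 = 120. By the inductive hypothesis 120 | h(i), hence 120 | h(i+1).
Hence, by induction on n, the claim holds for every n ≥ 2.
Therefore the largest such d is 120.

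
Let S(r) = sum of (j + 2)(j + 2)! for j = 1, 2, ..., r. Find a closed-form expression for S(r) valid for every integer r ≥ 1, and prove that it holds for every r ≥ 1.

S(r) = (r + 3)! - 6

We claim S(r) = (r + 3)! - 6 for all r ≥ 1.
Base case (r = 1): S(1) = 18, and the closed form gives 18. They agree.
Suppose the result is true for r = j, so S(j) = (j + 3)! - 6.
Then S(j+1) = S(j) + ((j + 3)(j + 3)!) = ((j + 3)! - 6) + ((j + 3)(j + 3)!).
Simplifying, S(j+1) = ((j+1) + 3)! - 6,
which is the closed form with r = j+1.
By the principle of mathematical induction, the result holds for all r ≥ 1.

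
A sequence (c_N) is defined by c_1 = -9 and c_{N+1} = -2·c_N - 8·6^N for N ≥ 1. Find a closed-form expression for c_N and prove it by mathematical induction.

c_N = -3(-2)^(N - 1) - 6^N

Computing the first terms: c_1 = -9, c_2 = -30, c_3 = -228. This suggests c_N = -3(-2)^(N - 1) - 6^N.
For the base case N = 1: the formula gives -9 = -9 = c_1.
Inductive step: assume the claim holds for N = i, so c_i = -3(-2)^(i - 1) - 6^i.
Then c_{i+1} = -2·c_i - 8·6^i = -2·(-3(-2)^(i - 1) - 6^i) - 8·6^i = -3(-2)^i - 6^(i + 1) = -3(-2)^((i+1) - 1) - 6^(i+1),
which is the claimed formula at N = i+1.
Hence, by induction on N, the claim holds for every N ≥ 1.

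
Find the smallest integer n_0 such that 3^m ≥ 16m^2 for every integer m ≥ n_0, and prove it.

At m = 5: 243 < 400, so the inequality fails and n_0 ≥ 6. We prove 3^m ≥ 16m^2 for all m ≥ 6.
Base step (m = 6): 3^m = 729 and 16m^2 = 576, so 729 ≥ 576.
Suppose the result is true for m = p, so 3^p ≥ 16p^2.
Then 3^(p + 1) = 3·(3^p) ≥ 3·(16p^2).
Also, for p ≥ 6 we have 3·(16p^2) ≥ 16(p+1)^2, since 3 ≥ (1 + 1/p)^2 for all p ≥ 6.
Combining, 3^(p + 1) ≥ 16(p+1)^2.
By the principle of mathematical induction, the result holds for all m ≥ 6.
Hence the smallest such n_0 is 6.

n_0 = 6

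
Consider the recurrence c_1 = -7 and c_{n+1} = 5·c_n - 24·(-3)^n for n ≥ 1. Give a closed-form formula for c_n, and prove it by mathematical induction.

c_n = -(-3)^(n + 1) + 2·5^(n - 1)

Computing the first terms: c_1 = -7, c_2 = 37, c_3 = -31. This suggests c_n = -(-3)^(n + 1) + 2·5^(n - 1).
Base case (n = 1): the formula gives -7 = -7 = c_1.
For the inductive step, assume it holds for an arbitrary r ≥ 1, so c_r = -(-3)^(r + 1) + 2·5^(r - 1).
Then c_{r+1} = 5·c_r - 24·(-3)^r = 5·(-(-3)^(r + 1) + 2·5^(r - 1)) - 24·(-3)^r = -(-3)^(r + 2) + 2·5^r = -(-3)^((r+1) + 1) + 2·5^((r+1) - 1),
which is the claimed formula at n = r+1.
Hence, by induction on n, the claim holds for every n ≥ 1.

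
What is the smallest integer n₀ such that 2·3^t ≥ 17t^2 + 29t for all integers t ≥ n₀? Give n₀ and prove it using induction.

At t = 5: 486 < 570, so the inequality fails and n₀ ≥ 6. We prove 2·3^t ≥ 17t^2 + 29t for all t ≥ 6.
Base case (t = 6): 2·3^t = 1458 and 17t^2 + 29t = 786, so 1458 ≥ 786.
Inductive step: assume the claim holds for t = k, so 2·3^k ≥ 17k^2 + 29k.
Then 2·3^(k + 1) = 3·(2·3^k) ≥ 3·(17k^2 + 29k).
Also, for k ≥ 6 we have 3·(17k^2 + 29k) ≥ 17(k+1)^2 + 29(k+1), since 3·(17k^2 + 29k) − (17(k+1)^2 + 29(k+1)) = 34k^2 + 24k - 46, which is nonnegative for all k ≥ 6.
Combining, 2·3^(k + 1) ≥ 17(k+1)^2 + 29(k+1).
By induction, the statement is established for all t ≥ 6.
Hence the smallest such n₀ is 6.

n₀ = 6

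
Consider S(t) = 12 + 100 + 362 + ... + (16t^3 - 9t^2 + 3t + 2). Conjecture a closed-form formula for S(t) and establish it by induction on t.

We claim S(t) = t(4t^3 + 5t^2 + t + 2) for all t ≥ 1.
Base step (t = 1): S(1) = 12, and the closed form gives 12. They agree.
For the inductive step, assume it holds for an arbitrary r ≥ 1, so S(r) = r(4r^3 + 5r^2 + r + 2).
Then S(r+1) = S(r) + (16r^3 + 39r^2 + 33r + 12) = (r(4r^3 + 5r^2 + r + 2)) + (16r^3 + 39r^2 + 33r + 12).
Simplifying, S(r+1) = (r + 1)(4r^3 + 17r^2 + 23r + 12) = (r+1)(4(r+1)^3 + 5(r+1)^2 + (r+1) + 2),
which is the closed form with t = r+1.
Hence, by induction on t, the claim holds for every t ≥ 1.

S(t) = t(4t^3 + 5t^2 + t + 2)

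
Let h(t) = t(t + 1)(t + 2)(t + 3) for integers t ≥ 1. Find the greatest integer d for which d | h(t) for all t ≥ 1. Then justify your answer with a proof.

d = 24

Computing the first values: h(1) = 24 and h(2) = 120; gcd(24, 120) = 24, so d ≤ 24.
We prove 24 | t(t + 1)(t + 2)(t + 3) for all t ≥ 1 by induction on t.
Base step (t = 1): h(1) = 24 = 24·(1), so 24 | h(1).
For the inductive step, assume it holds for an arbitrary p ≥ 1, i.e. 24 | h(p). Then
h(p+1) − h(p) = (p+1)·(p+2)·(p+3)·(p+4) − p·(p+1)·(p+2)·(p+3) = (p+1)·(p+2)·(p+3)·[(p+4) − p] = 4·(p+1)·(p+2)·(p+3). The product of 3 consecutive integers is divisible by (3)! = 6, so h(p+1) − h(p) is divisible by 4·6 = 24. By the inductive hypothesis 24 | h(p), hence 24 | h(p+1).
By the principle of mathematical induction, the result holds for all t ≥ 1.
Therefore the largest such d is 24.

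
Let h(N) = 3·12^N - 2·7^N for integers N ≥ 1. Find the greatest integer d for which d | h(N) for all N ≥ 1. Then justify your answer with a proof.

d = 2

Computing the first values: h(1) = 22 and h(2) = 334; gcd(22, 334) = 2, so d ≤ 2.
We prove 2 | 3·12^N - 2·7^N for all N ≥ 1 by induction on N.
Base step (N = 1): h(1) = 22 = 2·(11), so 2 | h(1).
Suppose the result is true for N = p, i.e. 2 | h(p). Then
h(p+1) − 12·h(p) = (3·12^(p+1) - 2·7^(p+1)) − 12·(3·12^p - 2·7^p) = (-2)·7^p·(7 − 12) = (10)·7^p. Since 2 | h(p) by the inductive hypothesis, 2 | 12·h(p); and 2 | 10 since 10 = 2·5. Therefore 2 | h(p+1).
Hence, by induction on N, the claim holds for every N ≥ 1.
Therefore the largest such d is 2.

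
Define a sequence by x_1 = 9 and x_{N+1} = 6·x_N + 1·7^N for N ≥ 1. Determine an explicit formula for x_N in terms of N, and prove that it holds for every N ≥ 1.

Computing the first terms: x_1 = 9, x_2 = 61, x_3 = 415. This suggests x_N = 2·6^(N - 1) + 7^N.
When N = 1: the formula gives 9 = 9 = x_1.
Inductive step: assume the claim holds for N = i, so x_i = 2·6^(i - 1) + 7^i.
Then x_{i+1} = 6·x_i + 1·7^i = 6·(2·6^(i - 1) + 7^i) + 1·7^i = 2·6^i + 7^(i + 1) = 2·6^((i+1) - 1) + 7^(i+1),
which is the claimed formula at N = i+1.
By the principle of mathematical induction, the result holds for all N ≥ 1.

x_N = 2·6^(N - 1) + 7^N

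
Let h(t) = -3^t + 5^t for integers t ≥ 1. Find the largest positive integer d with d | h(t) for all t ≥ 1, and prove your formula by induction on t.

d = 2

Computing the first values: h(1) = 2 and h(2) = 16; gcd(2, 16) = 2, so d ≤ 2.
We prove 2 | -3^t + 5^t for all t ≥ 1 by induction on t.
When t = 1: h(1) = 2 = 2·(1), so 2 | h(1).
Inductive step: assume the claim holds for t = p, i.e. 2 | h(p). Then
5^{p+1} − 3^{p+1} = 5·5^p − 3·3^p = 5·(5^p − 3^p) + (2)·3^p. The first term is divisible by 2 by the inductive hypothesis, and the second term (2)·3^p is divisible by 2 since 2 | 2. Hence 2 | h(p+1).
This completes the induction.
Therefore the largest such d is 2.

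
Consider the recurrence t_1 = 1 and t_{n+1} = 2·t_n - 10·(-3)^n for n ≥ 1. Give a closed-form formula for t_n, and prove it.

Computing the first terms: t_1 = 1, t_2 = 32, t_3 = -26. This suggests t_n = 2(-3)^n + 7·2^(n - 1).
When n = 1: the formula gives 1 = 1 = t_1.
For the inductive step, assume it holds for an arbitrary k ≥ 1, so t_k = 2(-3)^k + 7·2^(k - 1).
Then t_{k+1} = 2·t_k - 10·(-3)^k = 2·(2(-3)^k + 7·2^(k - 1)) - 10·(-3)^k = 2(-3)^(k + 1) + 7·2^k = 2(-3)^(k+1) + 7·2^((k+1) - 1),
which is the claimed formula at n = k+1.
Hence, by induction on n, the claim holds for every n ≥ 1.

t_n = 2(-3)^n + 7·2^(n - 1)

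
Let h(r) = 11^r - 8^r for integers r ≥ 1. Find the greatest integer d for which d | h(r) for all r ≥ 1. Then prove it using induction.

d = 3

Computing the first values: h(1) = 3 and h(2) = 57; gcd(3, 57) = 3, so d ≤ 3.
We prove 3 | 11^r - 8^r for all r ≥ 1 by induction on r.
Base case (r = 1): h(1) = 3 = 3·(1), so 3 | h(1).
Inductive step: assume the claim holds for r = i, i.e. 3 | h(i). Then
11^{i+1} − 8^{i+1} = 11·11^i − 8·8^i = 11·(11^i − 8^i) + (3)·8^i. The first term is divisible by 3 by the inductive hypothesis, and the second term (3)·8^i is divisible by 3 since 3 | 3. Hence 3 | h(i+1).
By induction, the statement is established for all r ≥ 1.
Therefore the largest such d is 3.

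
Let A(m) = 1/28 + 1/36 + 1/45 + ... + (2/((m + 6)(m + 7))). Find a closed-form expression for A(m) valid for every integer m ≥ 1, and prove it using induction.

We claim A(m) = 2m/(7(m + 7)) for all m ≥ 1.
For the base case m = 1: A(1) = 1/28, and the closed form gives 1/28. They agree.
For the inductive step, assume it holds for an arbitrary i ≥ 1, so A(i) = 2i/(7(i + 7)).
Then A(i+1) = A(i) + (2/((i + 7)(i + 8))) = (2i/(7(i + 7))) + (2/((i + 7)(i + 8))).
Simplifying, A(i+1) = 2(i + 1)/(7(i + 8)) = 2(i+1)/(7((i+1) + 7)),
which is the closed form with m = i+1.
By the principle of mathematical induction, the result holds for all m ≥ 1.

A(m) = 2m/(7(m + 7))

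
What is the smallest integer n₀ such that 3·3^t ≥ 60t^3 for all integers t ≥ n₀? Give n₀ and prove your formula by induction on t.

n₀ = 9

At t = 8: 19683 < 30720, so the inequality fails and n₀ ≥ 9. We prove 3·3^t ≥ 60t^3 for all t ≥ 9.
When t = 9: 3·3^t = 59049 and 60t^3 = 43740, so 59049 ≥ 43740.
For the inductive step, assume it holds for an arbitrary i ≥ 9, so 3·3^i ≥ 60i^3.
Then 3·3^(i + 1) = 3·(3·3^i) ≥ 3·(60i^3).
Also, for i ≥ 9 we have 3·(60i^3) ≥ 60(i+1)^3, since 3 ≥ (1 + 1/i)^3 for all i ≥ 9.
Combining, 3·3^(i + 1) ≥ 60(i+1)^3.
By the principle of mathematical induction, the result holds for all t ≥ 9.
Hence the smallest such n₀ is 9.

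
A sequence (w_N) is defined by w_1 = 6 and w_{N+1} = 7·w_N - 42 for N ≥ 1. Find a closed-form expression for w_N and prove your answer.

Computing the first terms: w_1 = 6, w_2 = 0, w_3 = -42. This suggests w_N = -7^(N - 1) + 7.
For the base case N = 1: the formula gives 6 = 6 = w_1.
For the inductive step, assume it holds for an arbitrary i ≥ 1, so w_i = -7^(i - 1) + 7.
Then w_{i+1} = 7·w_i - 42 = 7·(-7^(i - 1) + 7) - 42 = -7^i + 7 = -7^((i+1) - 1) + 7,
which is the claimed formula at N = i+1.
Hence, by induction on N, the claim holds for every N ≥ 1.

w_N = -7^(N - 1) + 7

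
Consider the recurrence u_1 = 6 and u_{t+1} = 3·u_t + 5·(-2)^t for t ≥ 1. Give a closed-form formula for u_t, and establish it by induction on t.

u_t = -(-2)^t + 4·3^(t - 1)

Computing the first terms: u_1 = 6, u_2 = 8, u_3 = 44. This suggests u_t = -(-2)^t + 4·3^(t - 1).
Base case (t = 1): the formula gives 6 = 6 = u_1.
Inductive step: suppose the statement holds for some i ≥ 1, so u_i = -(-2)^i + 4·3^(i - 1).
Then u_{i+1} = 3·u_i + 5·(-2)^i = 3·(-(-2)^i + 4·3^(i - 1)) + 5·(-2)^i = -(-2)^(i + 1) + 4·3^i = -(-2)^(i+1) + 4·3^((i+1) - 1),
which is the claimed formula at t = i+1.
By the principle of mathematical induction, the result holds for all t ≥ 1.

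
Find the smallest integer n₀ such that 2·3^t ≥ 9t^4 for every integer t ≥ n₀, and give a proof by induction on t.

n₀ = 10

At t = 9: 39366 < 59049, so the inequality fails and n₀ ≥ 10. We prove 2·3^t ≥ 9t^4 for all t ≥ 10.
For the base case t = 10: 2·3^t = 118098 and 9t^4 = 90000, so 118098 ≥ 90000.
Inductive step: assume the claim holds for t = p, so 2·3^p ≥ 9p^4.
Then 2·3^(p + 1) = 3·(2·3^p) ≥ 3·(9p^4).
Also, for p ≥ 10 we have 3·(9p^4) ≥ 9(p+1)^4, since 3 ≥ (1 + 1/p)^4 for all p ≥ 10.
Combining, 2·3^(p + 1) ≥ 9(p+1)^4.
By the principle of mathematical induction, the result holds for all t ≥ 10.
Hence the smallest such n₀ is 10.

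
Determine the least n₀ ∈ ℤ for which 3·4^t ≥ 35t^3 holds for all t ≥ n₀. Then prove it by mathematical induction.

At t = 5: 3072 < 4375, so the inequality fails and n₀ ≥ 6. We prove 3·4^t ≥ 35t^3 for all t ≥ 6.
When t = 6: 3·4^t = 12288 and 35t^3 = 7560, so 12288 ≥ 7560.
Suppose the result is true for t = r, so 3·4^r ≥ 35r^3.
Then 3·4^(r + 1) = 4·(3·4^r) ≥ 4·(35r^3).
Also, for r ≥ 6 we have 4·(35r^3) ≥ 35(r+1)^3, since 4 ≥ (1 + 1/r)^3 for all r ≥ 6.
Combining, 3·4^(r + 1) ≥ 35(r+1)^3.
By induction, the statement is established for all t ≥ 6.
Hence the smallest such n₀ is 6.

n₀ = 6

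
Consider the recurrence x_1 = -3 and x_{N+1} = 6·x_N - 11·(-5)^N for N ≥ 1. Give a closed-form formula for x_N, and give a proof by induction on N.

Computing the first terms: x_1 = -3, x_2 = 37, x_3 = -53. This suggests x_N = (-5)^N + 2·6^(N - 1).
For the base case N = 1: the formula gives -3 = -3 = x_1.
Inductive step: suppose the statement holds for some i ≥ 1, so x_i = (-5)^i + 2·6^(i - 1).
Then x_{i+1} = 6·x_i - 11·(-5)^i = 6·((-5)^i + 2·6^(i - 1)) - 11·(-5)^i = (-5)^(i + 1) + 2·6^i = (-5)^(i+1) + 2·6^((i+1) - 1),
which is the claimed formula at N = i+1.
Hence, by induction on N, the claim holds for every N ≥ 1.

x_N = (-5)^N + 2·6^(N - 1)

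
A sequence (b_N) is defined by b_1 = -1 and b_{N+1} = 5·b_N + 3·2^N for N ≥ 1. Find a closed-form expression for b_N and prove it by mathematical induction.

b_N = -2^N + 5^(N - 1)

Computing the first terms: b_1 = -1, b_2 = 1, b_3 = 17. This suggests b_N = -2^N + 5^(N - 1).
Base step (N = 1): the formula gives -1 = -1 = b_1.
Inductive step: assume the claim holds for N = p, so b_p = -2^p + 5^(p - 1).
Then b_{p+1} = 5·b_p + 3·2^p = 5·(-2^p + 5^(p - 1)) + 3·2^p = -2^(p + 1) + 5^p = -2^(p+1) + 5^((p+1) - 1),
which is the claimed formula at N = p+1.
By the principle of mathematical induction, the result holds for all N ≥ 1.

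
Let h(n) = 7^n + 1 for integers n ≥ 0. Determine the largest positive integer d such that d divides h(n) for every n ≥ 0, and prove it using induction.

Computing the first values: h(0) = 2 and h(1) = 8; gcd(2, 8) = 2, so d ≤ 2.
We prove 2 | 7^n + 1 for all n ≥ 0 by induction on n.
When n = 0: h(0) = 2 = 2·(1), so 2 | h(0).
For the inductive step, assume it holds for an arbitrary j ≥ 0, i.e. 2 | h(j). Then
h(j+1) = 7^(j+1) + 1 = 7·(7^j + 1) - 6 = 7·h(j) - 6. The first term is divisible by 2 by the inductive hypothesis, and -6 is divisible by 2. Hence 2 | h(j+1).
Hence, by induction on n, the claim holds for every n ≥ 0.
Therefore the largest such d is 2.

d = 2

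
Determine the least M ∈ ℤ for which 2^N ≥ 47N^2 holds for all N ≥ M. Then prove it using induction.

M = 13

At N = 12: 4096 < 6768, so the inequality fails and M ≥ 13. We prove 2^N ≥ 47N^2 for all N ≥ 13.
When N = 13: 2^N = 8192 and 47N^2 = 7943, so 8192 ≥ 7943.
Inductive step: suppose the statement holds for some m ≥ 13, so 2^m ≥ 47m^2.
Then 2^(m + 1) = 2·(2^m) ≥ 2·(47m^2).
Also, for m ≥ 13 we have 2·(47m^2) ≥ 47(m+1)^2, since 2 ≥ (1 + 1/m)^2 for all m ≥ 13.
Combining, 2^(m + 1) ≥ 47(m+1)^2.
Hence, by induction on N, the claim holds for every N ≥ 13.
Hence the smallest such M is 13.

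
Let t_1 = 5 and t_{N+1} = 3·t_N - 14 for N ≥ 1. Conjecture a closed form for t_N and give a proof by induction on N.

t_N = -2·3^(N - 1) + 7

Computing the first terms: t_1 = 5, t_2 = 1, t_3 = -11. This suggests t_N = -2·3^(N - 1) + 7.
When N = 1: the formula gives 5 = 5 = t_1.
Suppose the result is true for N = j, so t_j = -2·3^(j - 1) + 7.
Then t_{j+1} = 3·t_j - 14 = 3·(-2·3^(j - 1) + 7) - 14 = -2·3^j + 7 = -2·3^((j+1) - 1) + 7,
which is the claimed formula at N = j+1.
By the principle of mathematical induction, the result holds for all N ≥ 1.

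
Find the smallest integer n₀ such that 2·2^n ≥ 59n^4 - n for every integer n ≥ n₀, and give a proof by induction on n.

n₀ = 23

At n = 22: 8388608 < 13821082, so the inequality fails and n₀ ≥ 23. We prove 2·2^n ≥ 59n^4 - n for all n ≥ 23.
When n = 23: 2·2^n = 16777216 and 59n^4 - n = 16510596, so 16777216 ≥ 16510596.
For the inductive step, assume it holds for an arbitrary p ≥ 23, so 2·2^p ≥ 59p^4 - p.
Then 2·2^(p + 1) = 2·(2·2^p) ≥ 2·(59p^4 - p).
Also, for p ≥ 23 we have 2·(59p^4 - p) ≥ 59(p+1)^4 - (p+1), since 2·(59p^4 - p) − (59(p+1)^4 - (p+1)) = 59p^4 - 236p^3 - 354p^2 - 237p - 58, which is nonnegative for all p ≥ 23.
Combining, 2·2^(p + 1) ≥ 59(p+1)^4 - (p+1).
Hence, by induction on n, the claim holds for every n ≥ 23.
Hence the smallest such n₀ is 23.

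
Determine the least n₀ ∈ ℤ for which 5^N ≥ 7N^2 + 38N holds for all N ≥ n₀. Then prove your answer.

At N = 3: 125 < 177, so the inequality fails and n₀ ≥ 4. We prove 5^N ≥ 7N^2 + 38N for all N ≥ 4.
Base case (N = 4): 5^N = 625 and 7N^2 + 38N = 264, so 625 ≥ 264.
For the inductive step, assume it holds for an arbitrary p ≥ 4, so 5^p ≥ 7p^2 + 38p.
Then 5^(p + 1) = 5·(5^p) ≥ 5·(7p^2 + 38p).
Also, for p ≥ 4 we have 5·(7p^2 + 38p) ≥ 7(p+1)^2 + 38(p+1), since 5·(7p^2 + 38p) − (7(p+1)^2 + 38(p+1)) = 28p^2 + 138p - 45, which is nonnegative for all p ≥ 4.
Combining, 5^(p + 1) ≥ 7(p+1)^2 + 38(p+1).
By the principle of mathematical induction, the result holds for all N ≥ 4.
Hence the smallest such n₀ is 4.

n₀ = 4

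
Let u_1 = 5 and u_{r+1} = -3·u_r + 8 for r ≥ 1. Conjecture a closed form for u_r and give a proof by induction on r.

Computing the first terms: u_1 = 5, u_2 = -7, u_3 = 29. This suggests u_r = -(-3)^r + 2.
Base step (r = 1): the formula gives 5 = 5 = u_1.
Inductive step: assume the claim holds for r = p, so u_p = -(-3)^p + 2.
Then u_{p+1} = -3·u_p + 8 = -3·(-(-3)^p + 2) + 8 = -(-3)^(p + 1) + 2,
which is the claimed formula at r = p+1.
Hence, by induction on r, the claim holds for every r ≥ 1.

u_r = -(-3)^r + 2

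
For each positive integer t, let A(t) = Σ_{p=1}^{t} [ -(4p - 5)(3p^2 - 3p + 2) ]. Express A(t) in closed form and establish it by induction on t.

A(t) = -t(3t^3 - 3t^2 + t - 3)

We claim A(t) = -t(3t^3 - 3t^2 + t - 3) for all t ≥ 1.
When t = 1: A(1) = 2, and the closed form gives 2. They agree.
For the inductive step, assume it holds for an arbitrary p ≥ 1, so A(p) = p(-3p^3 + 3p^2 - p + 3).
Then A(p+1) = A(p) + (-12p^3 - 9p^2 - 5p + 2) = (p(-3p^3 + 3p^2 - p + 3)) + (-12p^3 - 9p^2 - 5p + 2).
Simplifying, A(p+1) = -(p + 1)(3p^3 + 6p^2 + 4p - 2) = -(p+1)(3(p+1)^3 - 3(p+1)^2 + (p+1) - 3),
which is the closed form with t = p+1.
By induction, the statement is established for all t ≥ 1.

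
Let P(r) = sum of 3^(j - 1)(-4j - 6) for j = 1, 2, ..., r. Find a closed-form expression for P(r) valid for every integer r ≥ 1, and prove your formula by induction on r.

We claim P(r) = -2·3^r(r + 1) + 2 for all r ≥ 1.
For the base case r = 1: P(1) = -10, and the closed form gives -10. They agree.
Suppose the result is true for r = j, so P(j) = -2·3^j(j + 1) + 2.
Then P(j+1) = P(j) + (3^j(-4j - 10)) = (-2·3^j(j + 1) + 2) + (3^j(-4j - 10)).
Simplifying, P(j+1) = -6·3^j·j - 12·3^j + 2 = -2·3^(j+1)((j+1) + 1) + 2,
which is the closed form with r = j+1.
This completes the induction.

P(r) = -2·3^r(r + 1) + 2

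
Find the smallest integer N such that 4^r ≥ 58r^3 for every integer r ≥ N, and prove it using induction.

At r = 7: 16384 < 19894, so the inequality fails and N ≥ 8. We prove 4^r ≥ 58r^3 for all r ≥ 8.
When r = 8: 4^r = 65536 and 58r^3 = 29696, so 65536 ≥ 29696.
Suppose the result is true for r = i, so 4^i ≥ 58i^3.
Then 4^(i + 1) = 4·(4^i) ≥ 4·(58i^3).
Also, for i ≥ 8 we have 4·(58i^3) ≥ 58(i+1)^3, since 4 ≥ (1 + 1/i)^3 for all i ≥ 8.
Combining, 4^(i + 1) ≥ 58(i+1)^3.
By induction, the statement is established for all r ≥ 8.
Hence the smallest such N is 8.

N = 8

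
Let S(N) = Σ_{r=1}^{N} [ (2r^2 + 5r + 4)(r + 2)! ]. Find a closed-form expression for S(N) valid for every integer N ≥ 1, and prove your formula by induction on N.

We claim S(N) = (2N + 1)(N + 3)! - 6 for all N ≥ 1.
Base case (N = 1): S(1) = 66, and the closed form gives 66. They agree.
For the inductive step, assume it holds for an arbitrary r ≥ 1, so S(r) = (2r + 1)(r + 3)! - 6.
Then S(r+1) = S(r) + ((2r^2 + 9r + 11)(r + 3)!) = ((2r + 1)(r + 3)! - 6) + ((2r^2 + 9r + 11)(r + 3)!).
Simplifying, S(r+1) = (2(r+1) + 1)((r+1) + 3)! - 6,
which is the closed form with N = r+1.
Hence, by induction on N, the claim holds for every N ≥ 1.

S(N) = (2N + 1)(N + 3)! - 6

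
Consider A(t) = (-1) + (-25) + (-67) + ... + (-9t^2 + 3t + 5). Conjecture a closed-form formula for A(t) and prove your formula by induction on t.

We claim A(t) = -t(3t^2 + 3t - 5) for all t ≥ 1.
When t = 1: A(1) = -1, and the closed form gives -1. They agree.
Inductive step: assume the claim holds for t = j, so A(j) = j(-3j^2 - 3j + 5).
Then A(j+1) = A(j) + (3j - 9(j + 1)^2 + 8) = (j(-3j^2 - 3j + 5)) + (3j - 9(j + 1)^2 + 8).
Simplifying, A(j+1) = -(j + 1)(3j^2 + 9j + 1) = -(j+1)(3(j+1)^2 + 3(j+1) - 5),
which is the closed form with t = j+1.
By induction, the statement is established for all t ≥ 1.

A(t) = -t(3t^2 + 3t - 5)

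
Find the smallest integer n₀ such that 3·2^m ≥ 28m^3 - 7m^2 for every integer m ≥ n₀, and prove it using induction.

n₀ = 15

At m = 14: 49152 < 75460, so the inequality fails and n₀ ≥ 15. We prove 3·2^m ≥ 28m^3 - 7m^2 for all m ≥ 15.
When m = 15: 3·2^m = 98304 and 28m^3 - 7m^2 = 92925, so 98304 ≥ 92925.
Inductive step: suppose the statement holds for some p ≥ 15, so 3·2^p ≥ 28p^3 - 7p^2.
Then 3·2^(p + 1) = 2·(3·2^p) ≥ 2·(28p^3 - 7p^2).
Also, for p ≥ 15 we have 2·(28p^3 - 7p^2) ≥ 28(p+1)^3 - 7(p+1)^2, since 2·(28p^3 - 7p^2) − (28(p+1)^3 - 7(p+1)^2) = 28p^3 - 91p^2 - 70p - 21, which is nonnegative for all p ≥ 15.
Combining, 3·2^(p + 1) ≥ 28(p+1)^3 - 7(p+1)^2.
By the principle of mathematical induction, the result holds for all m ≥ 15.
Hence the smallest such n₀ is 15.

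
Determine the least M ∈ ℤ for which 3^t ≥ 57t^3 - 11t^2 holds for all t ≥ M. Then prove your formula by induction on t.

At t = 9: 19683 < 40662, so the inequality fails and M ≥ 10. We prove 3^t ≥ 57t^3 - 11t^2 for all t ≥ 10.
When t = 10: 3^t = 59049 and 57t^3 - 11t^2 = 55900, so 59049 ≥ 55900.
Suppose the result is true for t = r, so 3^r ≥ 57r^3 - 11r^2.
Then 3^(r + 1) = 3·(3^r) ≥ 3·(57r^3 - 11r^2).
Also, for r ≥ 10 we have 3·(57r^3 - 11r^2) ≥ 57(r+1)^3 - 11(r+1)^2, since 3·(57r^3 - 11r^2) − (57(r+1)^3 - 11(r+1)^2) = 114r^3 - 193r^2 - 149r - 46, which is nonnegative for all r ≥ 10.
Combining, 3^(r + 1) ≥ 57(r+1)^3 - 11(r+1)^2.
This completes the induction.
Hence the smallest such M is 10.

M = 10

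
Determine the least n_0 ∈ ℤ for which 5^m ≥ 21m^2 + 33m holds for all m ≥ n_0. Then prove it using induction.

At m = 3: 125 < 288, so the inequality fails and n_0 ≥ 4. We prove 5^m ≥ 21m^2 + 33m for all m ≥ 4.
When m = 4: 5^m = 625 and 21m^2 + 33m = 468, so 625 ≥ 468.
Inductive step: assume the claim holds for m = i, so 5^i ≥ 21i^2 + 33i.
Then 5^(i + 1) = 5·(5^i) ≥ 5·(21i^2 + 33i).
Also, for i ≥ 4 we have 5·(21i^2 + 33i) ≥ 21(i+1)^2 + 33(i+1), since 5·(21i^2 + 33i) − (21(i+1)^2 + 33(i+1)) = 84i^2 + 90i - 54, which is nonnegative for all i ≥ 4.
Combining, 5^(i + 1) ≥ 21(i+1)^2 + 33(i+1).
Hence, by induction on m, the claim holds for every m ≥ 4.
Hence the smallest such n_0 is 4.

n_0 = 4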